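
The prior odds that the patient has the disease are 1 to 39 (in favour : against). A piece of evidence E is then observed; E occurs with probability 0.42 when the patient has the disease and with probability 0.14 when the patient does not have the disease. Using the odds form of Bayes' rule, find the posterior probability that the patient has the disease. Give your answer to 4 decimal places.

Prior odds = 1/39 = 0.025641. In log-odds, ln(0.025641) = -3.6636.
Add log likelihood ratio: ln(3.0000) = 1.0986.
Posterior log-odds = -2.5649, so posterior odds = exp(-2.5649) = 0.076923. Converting, P(H|E) = 0.076923/1.0769 = 0.0714.

Posterior probability ≈ 0.0714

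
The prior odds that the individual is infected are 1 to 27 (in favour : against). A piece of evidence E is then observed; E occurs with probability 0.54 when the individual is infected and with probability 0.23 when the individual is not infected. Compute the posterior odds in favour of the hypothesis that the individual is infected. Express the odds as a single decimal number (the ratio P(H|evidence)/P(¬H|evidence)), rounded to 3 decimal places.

Posterior odds ≈ 0.087

Prior odds = 1/27 = 0.037037. In log-odds, ln(0.037037) = -3.2958.
Add log likelihood ratio: ln(2.3478) = 0.85349.
Posterior log-odds = -2.4423, so posterior odds = exp(-2.4423) = 0.086957.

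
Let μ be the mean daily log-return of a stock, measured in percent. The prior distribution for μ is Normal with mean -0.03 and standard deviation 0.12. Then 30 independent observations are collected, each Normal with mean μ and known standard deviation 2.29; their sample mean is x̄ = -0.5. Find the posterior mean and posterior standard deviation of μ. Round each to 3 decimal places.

With known σ, the Normal prior is conjugate. Weight on the data is w = (n/σ²)/(n/σ² + 1/τ₀²) = 5.72071/(5.72071+69.4444) = 0.076109.
Posterior mean = w·x̄ + (1−w)·μ₀ = 0.076109·-0.5 + 0.92389·-0.03 = -0.066. Posterior variance = 1/(5.72071+69.4444) = 0.0133040, so SD = 0.115.

Posterior mean ≈ -0.066; posterior SD ≈ 0.115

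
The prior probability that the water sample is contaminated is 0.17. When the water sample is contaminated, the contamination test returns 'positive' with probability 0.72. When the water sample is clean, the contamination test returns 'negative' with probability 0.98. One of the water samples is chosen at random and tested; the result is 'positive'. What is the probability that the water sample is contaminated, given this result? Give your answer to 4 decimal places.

P(H | E) ≈ 0.8806

Let H be the event that the water sample is contaminated. P(H) = 0.17, so P(¬H) = 0.83. With E the 'positive' result, P(E|H) = 0.72 and P(E|¬H) = 0.02.
P(E) = 0.72·0.17 + 0.02·0.83 = 0.12240 + 0.016600 = 0.13900.
By Bayes' theorem, P(H|E) = 0.12240 / 0.13900 = 0.8806.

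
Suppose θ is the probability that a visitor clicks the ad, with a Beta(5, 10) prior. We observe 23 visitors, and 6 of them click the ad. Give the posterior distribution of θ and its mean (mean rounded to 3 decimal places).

Observing 6 successes and 17 failures updates Beta(5, 10) by adding the success and failure counts to the two shape parameters: α = 5+6 = 11, β = 10+17 = 27.
E[θ | data] = 11/(11+27) = 0.289.

Posterior: Beta(11, 27); mean ≈ 0.289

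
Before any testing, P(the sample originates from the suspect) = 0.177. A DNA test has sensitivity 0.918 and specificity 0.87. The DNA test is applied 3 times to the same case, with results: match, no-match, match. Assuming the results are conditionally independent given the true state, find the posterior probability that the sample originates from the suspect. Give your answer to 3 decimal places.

With H the event that the sample originates from the suspect, the joint likelihood of the observed sequence is P(data|H) = 0.918·0.082·0.918 = 0.069103 and P(data|¬H) = 0.13·0.87·0.13 = 0.014703.
Bayes: P(H|data) = 0.177·0.069103 / (0.177·0.069103 + 0.823·0.014703) = 0.012231/0.024332 = 0.5027.

Posterior P(H) ≈ 0.503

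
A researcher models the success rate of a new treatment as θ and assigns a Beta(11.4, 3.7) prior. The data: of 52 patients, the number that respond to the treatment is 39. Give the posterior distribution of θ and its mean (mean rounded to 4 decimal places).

Posterior: Beta(50.4, 16.7); mean ≈ 0.7511

Observing 39 successes and 13 failures updates Beta(11.4, 3.7) by adding the success and failure counts to the two shape parameters: α = 11.4+39 = 50.4, β = 3.7+13 = 16.7.
E[θ | data] = 50.4/(50.4+16.7) = 0.7511.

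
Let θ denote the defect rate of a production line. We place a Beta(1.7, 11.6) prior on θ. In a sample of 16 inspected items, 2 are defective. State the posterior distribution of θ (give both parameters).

The binomial likelihood is conjugate to the Beta prior: with 2 successes and 14 failures, the posterior is Beta(1.7+2, 11.6+14) = Beta(3.7, 25.6).

Posterior: Beta(3.7, 25.6)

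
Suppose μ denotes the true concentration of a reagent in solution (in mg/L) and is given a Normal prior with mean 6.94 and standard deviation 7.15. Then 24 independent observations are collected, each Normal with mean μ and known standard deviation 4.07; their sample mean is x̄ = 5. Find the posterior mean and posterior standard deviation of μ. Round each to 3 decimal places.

Posterior mean ≈ 5.026; posterior SD ≈ 0.825

Prior precision 1/τ₀² = 1/7.15² = 0.0195609; data precision n/σ² = 24/4.07² = 1.44885.
Posterior precision = 0.0195609 + 1.44885 = 1.46841, giving posterior SD = 1/√1.46841 = 0.825.
Posterior mean = (0.0195609·6.94 + 1.44885·5) / 1.46841 = 5.026.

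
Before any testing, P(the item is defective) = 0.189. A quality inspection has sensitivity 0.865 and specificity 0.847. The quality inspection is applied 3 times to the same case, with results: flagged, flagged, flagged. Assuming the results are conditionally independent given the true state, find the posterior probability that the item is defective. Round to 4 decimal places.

Posterior P(H) ≈ 0.9768

With H the event that the item is defective, the joint likelihood of the observed sequence is P(data|H) = 0.865·0.865·0.865 = 0.64721 and P(data|¬H) = 0.153·0.153·0.153 = 0.0035816.
Bayes: P(H|data) = 0.189·0.64721 / (0.189·0.64721 + 0.811·0.0035816) = 0.12232/0.12523 = 0.9768.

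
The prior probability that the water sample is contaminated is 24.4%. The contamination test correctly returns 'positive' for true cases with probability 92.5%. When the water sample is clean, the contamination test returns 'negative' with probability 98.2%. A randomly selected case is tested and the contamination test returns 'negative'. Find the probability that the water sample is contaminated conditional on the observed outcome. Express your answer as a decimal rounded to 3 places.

P(H | E) ≈ 0.024

Write H for 'the water sample is contaminated'. Prior odds H:¬H = 0.244/0.756 = 0.32275. For the 'negative' outcome, the likelihood ratio is 0.075/0.982 = 0.076375.
Posterior odds = 0.32275 × 0.076375 = 0.024650, so P(H|E) = 0.024650/(1+0.024650) = 0.024.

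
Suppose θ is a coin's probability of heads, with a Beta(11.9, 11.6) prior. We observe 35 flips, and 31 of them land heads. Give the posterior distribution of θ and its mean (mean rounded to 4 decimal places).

Observing 31 successes and 4 failures updates Beta(11.9, 11.6) by adding the success and failure counts to the two shape parameters: α = 11.9+31 = 42.9, β = 11.6+4 = 15.6.
E[θ | data] = 42.9/(42.9+15.6) = 0.7333.

Posterior: Beta(42.9, 15.6); mean ≈ 0.7333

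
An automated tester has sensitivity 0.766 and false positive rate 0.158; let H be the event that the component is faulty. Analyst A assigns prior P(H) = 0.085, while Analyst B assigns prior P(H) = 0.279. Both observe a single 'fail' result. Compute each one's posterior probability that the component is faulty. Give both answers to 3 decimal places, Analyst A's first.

P('+'|H) = 0.766, P('+'|¬H) = 0.158.
Analyst A: numerator 0.766·0.085 = 0.065110; evidence = 0.065110+0.158·0.915 = 0.20968; posterior = 0.311.
Analyst B: numerator 0.766·0.279 = 0.21371; evidence = 0.21371+0.158·0.721 = 0.32763; posterior = 0.652.

Analyst A: 0.311; Analyst B: 0.652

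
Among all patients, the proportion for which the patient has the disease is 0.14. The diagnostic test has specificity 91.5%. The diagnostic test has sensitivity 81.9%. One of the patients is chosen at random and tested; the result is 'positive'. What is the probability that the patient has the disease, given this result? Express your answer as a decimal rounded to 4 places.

Let H be the event that the patient has the disease. P(H) = 0.14, so P(¬H) = 0.86. With E the 'positive' result, P(E|H) = 0.819 and P(E|¬H) = 0.085.
P(E) = 0.819·0.14 + 0.085·0.86 = 0.11466 + 0.073100 = 0.18776.
By Bayes' theorem, P(H|E) = 0.11466 / 0.18776 = 0.6107.

P(H | E) ≈ 0.6107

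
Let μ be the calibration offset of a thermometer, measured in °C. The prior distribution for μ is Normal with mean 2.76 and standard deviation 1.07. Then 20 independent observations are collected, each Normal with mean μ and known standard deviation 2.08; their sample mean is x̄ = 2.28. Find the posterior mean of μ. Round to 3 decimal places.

Posterior mean ≈ 2.356

Prior precision 1/τ₀² = 1/1.07² = 0.873439; data precision n/σ² = 20/2.08² = 4.62278.
Posterior precision = 0.873439 + 4.62278 = 5.49622.
Posterior mean = (0.873439·2.76 + 4.62278·2.28) / 5.49622 = 2.356.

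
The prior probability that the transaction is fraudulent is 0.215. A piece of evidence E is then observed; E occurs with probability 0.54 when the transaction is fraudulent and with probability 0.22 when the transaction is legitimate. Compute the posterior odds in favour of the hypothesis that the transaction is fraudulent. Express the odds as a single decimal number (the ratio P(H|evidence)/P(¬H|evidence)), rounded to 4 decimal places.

Prior odds = 0.215/(1−0.215) = 0.27389. In log-odds, ln(0.27389) = -1.2950.
Add log likelihood ratio: ln(2.4545) = 0.89794.
Posterior log-odds = -0.39710, so posterior odds = exp(-0.39710) = 0.67226.

Posterior odds ≈ 0.6723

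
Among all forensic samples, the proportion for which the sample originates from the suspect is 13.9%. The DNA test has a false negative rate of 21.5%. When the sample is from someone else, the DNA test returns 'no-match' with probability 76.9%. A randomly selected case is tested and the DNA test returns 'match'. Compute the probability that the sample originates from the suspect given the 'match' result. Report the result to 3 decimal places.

P(H | E) ≈ 0.354

Let H be the event that the sample originates from the suspect. P(H) = 0.139, so P(¬H) = 0.861. With E the 'match' result, P(E|H) = 0.785 and P(E|¬H) = 0.231.
P(E) = 0.785·0.139 + 0.231·0.861 = 0.10912 + 0.19889 = 0.30801.
By Bayes' theorem, P(H|E) = 0.10912 / 0.30801 = 0.354.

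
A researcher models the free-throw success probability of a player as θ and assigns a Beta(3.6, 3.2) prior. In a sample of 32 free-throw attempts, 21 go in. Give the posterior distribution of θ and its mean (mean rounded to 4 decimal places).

Posterior: Beta(24.6, 14.2); mean ≈ 0.6340

The binomial likelihood is conjugate to the Beta prior: with 21 successes and 11 failures, the posterior is Beta(3.6+21, 3.2+11) = Beta(24.6, 14.2).
E[θ | data] = 24.6/(24.6+14.2) = 0.6340.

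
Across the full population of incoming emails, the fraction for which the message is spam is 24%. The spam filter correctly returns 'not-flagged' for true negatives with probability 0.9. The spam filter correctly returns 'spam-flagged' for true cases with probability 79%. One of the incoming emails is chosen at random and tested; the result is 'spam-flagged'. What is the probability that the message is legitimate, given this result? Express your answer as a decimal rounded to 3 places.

Write H for 'the message is spam'. Prior odds H:¬H = 0.24/0.76 = 0.31579. For the 'spam-flagged' outcome, the likelihood ratio is 0.79/0.1 = 7.9000.
Posterior odds = 0.31579 × 7.9000 = 2.4947, so P(H|E) = 2.4947/(1+2.4947) = 0.714. Then P(¬H|E) = 1 − 0.714 = 0.286.

P(¬H | E) ≈ 0.286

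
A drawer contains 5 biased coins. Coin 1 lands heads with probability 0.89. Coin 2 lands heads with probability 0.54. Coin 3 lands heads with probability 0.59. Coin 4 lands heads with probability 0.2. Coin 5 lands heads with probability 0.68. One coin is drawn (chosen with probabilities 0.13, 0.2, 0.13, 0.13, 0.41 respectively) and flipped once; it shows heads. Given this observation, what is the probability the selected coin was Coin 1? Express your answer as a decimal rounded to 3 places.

Posterior probability ≈ 0.191

P(heads|C1) = 0.89; P(heads|C2) = 0.54; P(heads|C3) = 0.59; P(heads|C4) = 0.2; P(heads|C5) = 0.68.
Prior × likelihood for each source: 0.13·0.89=0.1157, 0.2·0.54=0.1080, 0.13·0.59=0.07670, 0.13·0.2=0.02600, 0.41·0.68=0.2788. Summing gives P(heads) = 0.60520.
P(Coin 1 | heads) = 0.1157 / 0.60520 = 0.191.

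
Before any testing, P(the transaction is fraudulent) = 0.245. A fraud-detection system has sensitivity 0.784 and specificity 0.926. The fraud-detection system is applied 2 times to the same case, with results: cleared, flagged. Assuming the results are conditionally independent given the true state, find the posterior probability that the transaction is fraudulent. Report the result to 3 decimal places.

Posterior P(H) ≈ 0.445

Let H be the event that the transaction is fraudulent; start with P(H) = 0.245. P('flagged'|H) = 0.784, P('flagged'|¬H) = 0.074.
Update on result 1 ('cleared'): P(H) ← 0.216·0.2450 / (0.216·0.2450 + 0.926·0.7550) = 0.052920/0.75205 = 0.0704.
Update on result 2 ('flagged'): P(H) ← 0.784·0.0704 / (0.784·0.0704 + 0.074·0.9296) = 0.055168/0.12396 = 0.4450.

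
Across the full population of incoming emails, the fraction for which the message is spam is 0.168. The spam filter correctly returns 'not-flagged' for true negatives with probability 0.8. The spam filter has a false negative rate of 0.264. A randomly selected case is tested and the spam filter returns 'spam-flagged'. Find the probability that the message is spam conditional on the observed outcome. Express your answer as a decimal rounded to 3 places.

P(H | E) ≈ 0.426

Write H for 'the message is spam'. Prior odds H:¬H = 0.168/0.832 = 0.20192. For the 'spam-flagged' outcome, the likelihood ratio is 0.736/0.2 = 3.6800.
Posterior odds = 0.20192 × 3.6800 = 0.74308, so P(H|E) = 0.74308/(1+0.74308) = 0.426.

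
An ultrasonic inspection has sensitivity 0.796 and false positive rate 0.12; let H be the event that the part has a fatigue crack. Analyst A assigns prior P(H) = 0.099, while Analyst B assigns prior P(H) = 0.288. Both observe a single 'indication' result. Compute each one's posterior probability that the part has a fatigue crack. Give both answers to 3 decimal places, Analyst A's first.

P('+'|H) = 0.796, P('+'|¬H) = 0.12.
Analyst A: numerator 0.796·0.099 = 0.078804; evidence = 0.078804+0.12·0.901 = 0.18692; posterior = 0.422.
Analyst B: numerator 0.796·0.288 = 0.22925; evidence = 0.22925+0.12·0.712 = 0.31469; posterior = 0.728.

Analyst A: 0.422; Analyst B: 0.728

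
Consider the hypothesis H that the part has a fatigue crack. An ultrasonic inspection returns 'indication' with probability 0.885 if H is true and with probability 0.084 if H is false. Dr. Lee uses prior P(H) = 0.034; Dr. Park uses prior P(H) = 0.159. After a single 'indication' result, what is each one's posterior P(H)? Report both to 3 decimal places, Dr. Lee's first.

Dr. Lee: 0.271; Dr. Park: 0.666

The likelihood ratio for an 'indication' result is 0.885/0.084 = 10.536.
Dr. Lee: prior odds 0.034/0.966 = 0.035197; posterior odds 0.37082; posterior probability 0.271.
Dr. Park: prior odds 0.159/0.841 = 0.18906; posterior odds 1.9919; posterior probability 0.666.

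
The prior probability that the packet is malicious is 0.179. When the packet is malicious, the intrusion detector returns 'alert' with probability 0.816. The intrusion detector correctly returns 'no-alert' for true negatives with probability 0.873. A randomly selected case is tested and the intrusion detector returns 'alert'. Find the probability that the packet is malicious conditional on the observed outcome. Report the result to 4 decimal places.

P(H | E) ≈ 0.5835

Let H be the event that the packet is malicious. P(H) = 0.179, so P(¬H) = 0.821. With E the 'alert' result, P(E|H) = 0.816 and P(E|¬H) = 0.127.
P(E) = 0.816·0.179 + 0.127·0.821 = 0.14606 + 0.10427 = 0.25033.
By Bayes' theorem, P(H|E) = 0.14606 / 0.25033 = 0.5835.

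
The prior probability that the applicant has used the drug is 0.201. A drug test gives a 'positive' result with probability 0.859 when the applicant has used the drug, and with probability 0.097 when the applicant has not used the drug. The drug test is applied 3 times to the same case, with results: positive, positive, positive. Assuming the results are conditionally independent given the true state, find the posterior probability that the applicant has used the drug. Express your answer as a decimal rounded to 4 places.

Posterior P(H) ≈ 0.9943

With H the event that the applicant has used the drug, the joint likelihood of the observed sequence is P(data|H) = 0.859·0.859·0.859 = 0.63384 and P(data|¬H) = 0.097·0.097·0.097 = 0.00091267.
Bayes: P(H|data) = 0.201·0.63384 / (0.201·0.63384 + 0.799·0.00091267) = 0.12740/0.12813 = 0.9943.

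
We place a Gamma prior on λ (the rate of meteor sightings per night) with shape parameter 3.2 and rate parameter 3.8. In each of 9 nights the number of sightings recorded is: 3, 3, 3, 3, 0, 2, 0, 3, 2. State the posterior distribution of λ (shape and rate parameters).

Posterior: Gamma(shape=22.2, rate=12.8)

The Poisson likelihood adds the total count to the shape and the number of exposure periods to the rate. Here ∑xᵢ = 19 and n = 9, so shape 3.2→22.2 and rate 3.8→12.8.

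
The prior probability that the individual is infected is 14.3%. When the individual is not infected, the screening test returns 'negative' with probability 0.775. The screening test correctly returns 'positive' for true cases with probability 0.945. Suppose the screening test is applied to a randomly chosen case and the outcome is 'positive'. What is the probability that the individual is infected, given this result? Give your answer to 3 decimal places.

Let H be the event that the individual is infected. P(H) = 0.143, so P(¬H) = 0.857. With E the 'positive' result, P(E|H) = 0.945 and P(E|¬H) = 0.225.
P(E) = 0.945·0.143 + 0.225·0.857 = 0.13513 + 0.19282 = 0.32796.
By Bayes' theorem, P(H|E) = 0.13513 / 0.32796 = 0.412.

P(H | E) ≈ 0.412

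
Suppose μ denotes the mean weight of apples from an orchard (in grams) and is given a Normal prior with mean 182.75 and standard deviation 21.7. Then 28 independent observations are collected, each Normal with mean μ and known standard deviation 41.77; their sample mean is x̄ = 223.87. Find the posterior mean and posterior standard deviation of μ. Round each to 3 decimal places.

Posterior mean ≈ 219.065; posterior SD ≈ 7.418

Prior precision 1/τ₀² = 1/21.7² = 0.00212364; data precision n/σ² = 28/41.77² = 0.0160483.
Posterior precision = 0.00212364 + 0.0160483 = 0.0181719, giving posterior SD = 1/√0.0181719 = 7.418.
Posterior mean = (0.00212364·182.75 + 0.0160483·223.87) / 0.0181719 = 219.065.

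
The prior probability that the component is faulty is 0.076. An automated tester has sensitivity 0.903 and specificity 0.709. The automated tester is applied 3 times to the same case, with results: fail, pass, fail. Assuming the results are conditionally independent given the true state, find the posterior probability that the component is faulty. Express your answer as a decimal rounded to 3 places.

With H the event that the component is faulty, the joint likelihood of the observed sequence is P(data|H) = 0.903·0.097·0.903 = 0.079095 and P(data|¬H) = 0.291·0.709·0.291 = 0.060039.
Bayes: P(H|data) = 0.076·0.079095 / (0.076·0.079095 + 0.924·0.060039) = 0.0060112/0.061487 = 0.0978.

Posterior P(H) ≈ 0.098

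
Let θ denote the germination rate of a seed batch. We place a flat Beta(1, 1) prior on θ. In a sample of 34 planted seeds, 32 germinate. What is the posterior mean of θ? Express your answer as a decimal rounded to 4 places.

Posterior mean ≈ 0.9167

Observing 32 successes and 2 failures updates Beta(1, 1) by adding the success and failure counts to the two shape parameters: α = 1+32 = 33, β = 1+2 = 3.
Posterior mean = α/(α+β) = 33/36 = 0.9167.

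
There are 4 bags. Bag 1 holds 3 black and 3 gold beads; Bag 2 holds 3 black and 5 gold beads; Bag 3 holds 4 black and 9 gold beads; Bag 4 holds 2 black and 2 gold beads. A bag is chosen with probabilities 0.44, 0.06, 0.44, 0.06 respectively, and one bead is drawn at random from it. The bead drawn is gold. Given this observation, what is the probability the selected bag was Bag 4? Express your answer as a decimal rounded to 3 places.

Posterior probability ≈ 0.051

Tabulate prior·likelihood by source: [1] prior 0.44, lik 0.5, product 0.2200; [2] prior 0.06, lik 0.625, product 0.03750; [3] prior 0.44, lik 0.6923, product 0.3046; [4] prior 0.06, lik 0.5, product 0.03000.
Normalizing constant = 0.59212; the posterior for Bag 4 is its product over the sum, 0.03000/0.59212 = 0.051.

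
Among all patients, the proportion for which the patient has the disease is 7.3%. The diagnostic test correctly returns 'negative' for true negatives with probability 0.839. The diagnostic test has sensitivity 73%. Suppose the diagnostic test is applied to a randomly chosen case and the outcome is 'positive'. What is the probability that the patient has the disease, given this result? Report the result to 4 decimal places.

Write H for 'the patient has the disease'. Prior odds H:¬H = 0.073/0.927 = 0.078749. For the 'positive' outcome, the likelihood ratio is 0.73/0.161 = 4.5342.
Posterior odds = 0.078749 × 4.5342 = 0.35706, so P(H|E) = 0.35706/(1+0.35706) = 0.2631.

P(H | E) ≈ 0.2631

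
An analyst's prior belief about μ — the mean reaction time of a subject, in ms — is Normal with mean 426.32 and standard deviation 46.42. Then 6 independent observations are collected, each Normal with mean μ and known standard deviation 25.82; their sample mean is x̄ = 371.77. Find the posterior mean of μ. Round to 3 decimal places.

Prior precision 1/τ₀² = 1/46.42² = 0.00046408; data precision n/σ² = 6/25.82² = 0.00899992.
Posterior precision = 0.00046408 + 0.00899992 = 0.00946400.
Posterior mean = (0.00046408·426.32 + 0.00899992·371.77) / 0.00946400 = 374.445.

Posterior mean ≈ 374.445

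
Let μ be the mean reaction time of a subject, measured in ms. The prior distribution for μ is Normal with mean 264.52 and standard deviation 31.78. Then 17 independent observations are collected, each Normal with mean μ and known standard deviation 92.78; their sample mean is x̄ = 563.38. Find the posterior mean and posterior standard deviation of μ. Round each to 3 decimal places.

Prior precision 1/τ₀² = 1/31.78² = 0.00099013; data precision n/σ² = 17/92.78² = 0.00197488.
Posterior precision = 0.00099013 + 0.00197488 = 0.00296501, giving posterior SD = 1/√0.00296501 = 18.365.
Posterior mean = (0.00099013·264.52 + 0.00197488·563.38) / 0.00296501 = 463.579.

Posterior mean ≈ 463.579; posterior SD ≈ 18.365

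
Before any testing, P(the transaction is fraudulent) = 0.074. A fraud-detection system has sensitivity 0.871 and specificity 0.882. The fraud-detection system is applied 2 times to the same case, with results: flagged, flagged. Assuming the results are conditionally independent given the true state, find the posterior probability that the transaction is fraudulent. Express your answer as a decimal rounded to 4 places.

With H the event that the transaction is fraudulent, the joint likelihood of the observed sequence is P(data|H) = 0.871·0.871 = 0.75864 and P(data|¬H) = 0.118·0.118 = 0.013924.
Bayes: P(H|data) = 0.074·0.75864 / (0.074·0.75864 + 0.926·0.013924) = 0.056139/0.069033 = 0.8132.

Posterior P(H) ≈ 0.8132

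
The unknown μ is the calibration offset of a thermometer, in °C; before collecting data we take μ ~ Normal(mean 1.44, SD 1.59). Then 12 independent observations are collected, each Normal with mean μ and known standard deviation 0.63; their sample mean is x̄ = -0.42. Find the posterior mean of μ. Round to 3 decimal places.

Posterior mean ≈ -0.396

With known σ, the Normal prior is conjugate. Weight on the data is w = (n/σ²)/(n/σ² + 1/τ₀²) = 30.2343/(30.2343+0.395554) = 0.98709.
Posterior mean = w·x̄ + (1−w)·μ₀ = 0.98709·-0.42 + 0.012914·1.44 = -0.396.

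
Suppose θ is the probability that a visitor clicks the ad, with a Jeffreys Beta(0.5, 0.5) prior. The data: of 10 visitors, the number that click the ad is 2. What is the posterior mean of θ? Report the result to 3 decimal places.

Posterior mean ≈ 0.227

The binomial likelihood is conjugate to the Beta prior: with 2 successes and 8 failures, the posterior is Beta(0.5+2, 0.5+8) = Beta(2.5, 8.5).
Posterior mean = α/(α+β) = 2.5/11 = 0.227.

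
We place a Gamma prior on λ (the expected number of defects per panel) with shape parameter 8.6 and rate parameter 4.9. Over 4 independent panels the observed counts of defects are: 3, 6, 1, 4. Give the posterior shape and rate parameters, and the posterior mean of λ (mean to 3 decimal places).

Posterior: Gamma(shape=22.6, rate=8.9); mean ≈ 2.539

The Poisson likelihood adds the total count to the shape and the number of exposure periods to the rate. Here ∑xᵢ = 14 and n = 4, so shape 8.6→22.6 and rate 4.9→8.9.
Posterior mean = shape/rate = 22.6/8.9 = 2.539.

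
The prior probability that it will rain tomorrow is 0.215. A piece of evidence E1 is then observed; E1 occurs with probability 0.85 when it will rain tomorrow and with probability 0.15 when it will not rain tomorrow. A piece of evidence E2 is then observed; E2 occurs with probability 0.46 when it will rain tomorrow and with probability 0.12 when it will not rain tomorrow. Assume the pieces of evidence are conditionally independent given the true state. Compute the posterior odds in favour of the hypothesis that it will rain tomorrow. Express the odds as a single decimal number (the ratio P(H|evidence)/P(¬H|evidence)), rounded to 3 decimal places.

Prior odds = 0.215/(1−0.215) = 0.27389. In log-odds, ln(0.27389) = -1.2950.
Add log likelihood ratios: ln(5.6667) + ln(3.8333) = 3.0783.
Posterior log-odds = 1.7833, so posterior odds = exp(1.7833) = 5.9494.

Posterior odds ≈ 5.949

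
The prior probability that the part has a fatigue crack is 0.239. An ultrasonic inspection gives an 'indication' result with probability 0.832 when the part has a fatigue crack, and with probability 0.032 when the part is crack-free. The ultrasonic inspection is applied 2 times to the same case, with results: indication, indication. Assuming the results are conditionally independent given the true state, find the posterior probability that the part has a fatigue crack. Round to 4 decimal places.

Posterior P(H) ≈ 0.9953

With H the event that the part has a fatigue crack, the joint likelihood of the observed sequence is P(data|H) = 0.832·0.832 = 0.69222 and P(data|¬H) = 0.032·0.032 = 0.0010240.
Bayes: P(H|data) = 0.239·0.69222 / (0.239·0.69222 + 0.761·0.0010240) = 0.16544/0.16622 = 0.9953.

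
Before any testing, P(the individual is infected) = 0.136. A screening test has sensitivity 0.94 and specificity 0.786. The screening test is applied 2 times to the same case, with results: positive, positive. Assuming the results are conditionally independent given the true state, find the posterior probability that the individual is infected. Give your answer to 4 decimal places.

With H the event that the individual is infected, the joint likelihood of the observed sequence is P(data|H) = 0.94·0.94 = 0.88360 and P(data|¬H) = 0.214·0.214 = 0.045796.
Bayes: P(H|data) = 0.136·0.88360 / (0.136·0.88360 + 0.864·0.045796) = 0.12017/0.15974 = 0.7523.

Posterior P(H) ≈ 0.7523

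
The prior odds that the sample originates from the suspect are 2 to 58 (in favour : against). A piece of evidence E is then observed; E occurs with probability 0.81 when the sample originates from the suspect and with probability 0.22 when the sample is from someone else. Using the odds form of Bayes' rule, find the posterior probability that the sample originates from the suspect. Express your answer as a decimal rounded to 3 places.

Posterior probability ≈ 0.113

Prior odds = 2/58 = 0.034483.
Likelihood ratio for E = 0.81/0.22 = 3.6818.
Posterior odds = prior odds × LR = 0.12696.
Posterior probability = odds/(1+odds) = 0.12696/1.1270 = 0.113.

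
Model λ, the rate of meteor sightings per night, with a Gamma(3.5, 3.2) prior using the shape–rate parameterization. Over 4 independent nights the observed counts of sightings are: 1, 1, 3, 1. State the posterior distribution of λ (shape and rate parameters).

Total count ∑xᵢ = 6 over n = 4 nights.
Gamma is conjugate to the Poisson likelihood: posterior is Gamma(shape = 3.5+6 = 9.5, rate = 3.2+4 = 7.2).

Posterior: Gamma(shape=9.5, rate=7.2)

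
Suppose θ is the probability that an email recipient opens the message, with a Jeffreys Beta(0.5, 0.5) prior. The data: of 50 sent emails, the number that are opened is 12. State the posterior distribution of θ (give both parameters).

Posterior: Beta(12.5, 38.5)

Observing 12 successes and 38 failures updates Beta(0.5, 0.5) by adding the success and failure counts to the two shape parameters: α = 0.5+12 = 12.5, β = 0.5+38 = 38.5.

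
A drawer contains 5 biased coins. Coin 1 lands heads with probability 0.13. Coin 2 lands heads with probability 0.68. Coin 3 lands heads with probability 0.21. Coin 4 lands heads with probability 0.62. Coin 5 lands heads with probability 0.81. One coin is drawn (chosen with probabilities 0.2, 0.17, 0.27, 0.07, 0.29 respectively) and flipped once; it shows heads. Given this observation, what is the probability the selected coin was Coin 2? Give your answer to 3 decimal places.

Posterior probability ≈ 0.243

P(heads|C1) = 0.13; P(heads|C2) = 0.68; P(heads|C3) = 0.21; P(heads|C4) = 0.62; P(heads|C5) = 0.81.
Prior × likelihood for each source: 0.2·0.13=0.02600, 0.17·0.68=0.1156, 0.27·0.21=0.05670, 0.07·0.62=0.04340, 0.29·0.81=0.2349. Summing gives P(heads) = 0.47660.
P(Coin 2 | heads) = 0.1156 / 0.47660 = 0.243.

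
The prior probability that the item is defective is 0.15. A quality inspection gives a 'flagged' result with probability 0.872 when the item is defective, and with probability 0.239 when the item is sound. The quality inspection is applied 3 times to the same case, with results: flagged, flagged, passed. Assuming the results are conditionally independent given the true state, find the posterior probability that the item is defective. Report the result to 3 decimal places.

Posterior P(H) ≈ 0.283

Let H be the event that the item is defective; start with P(H) = 0.15. P('flagged'|H) = 0.872, P('flagged'|¬H) = 0.239.
Update on result 1 ('flagged'): P(H) ← 0.872·0.1500 / (0.872·0.1500 + 0.239·0.8500) = 0.13080/0.33395 = 0.3917.
Update on result 2 ('flagged'): P(H) ← 0.872·0.3917 / (0.872·0.3917 + 0.239·0.6083) = 0.34154/0.48693 = 0.7014.
Update on result 3 ('passed'): P(H) ← 0.128·0.7014 / (0.128·0.7014 + 0.761·0.2986) = 0.089781/0.31700 = 0.2832.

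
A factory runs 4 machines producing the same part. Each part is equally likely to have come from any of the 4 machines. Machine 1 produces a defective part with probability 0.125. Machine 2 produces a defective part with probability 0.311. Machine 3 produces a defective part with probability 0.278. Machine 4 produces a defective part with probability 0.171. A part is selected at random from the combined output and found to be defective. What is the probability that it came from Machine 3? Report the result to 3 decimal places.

Posterior probability ≈ 0.314

P(defective|M1) = 0.125; P(defective|M2) = 0.311; P(defective|M3) = 0.278; P(defective|M4) = 0.171.
Prior × likelihood for each source: 0.25·0.125=0.03125, 0.25·0.311=0.07775, 0.25·0.278=0.06950, 0.25·0.171=0.04275. Summing gives P(defective) = 0.22125.
P(Machine 3 | defective) = 0.06950 / 0.22125 = 0.314.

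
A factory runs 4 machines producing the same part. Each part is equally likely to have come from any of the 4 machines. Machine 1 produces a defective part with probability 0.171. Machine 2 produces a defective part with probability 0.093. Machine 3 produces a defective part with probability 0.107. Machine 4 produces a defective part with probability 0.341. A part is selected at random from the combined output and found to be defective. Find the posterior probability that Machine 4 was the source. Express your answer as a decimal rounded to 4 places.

Posterior probability ≈ 0.4789

Tabulate prior·likelihood by source: [1] prior 0.25, lik 0.171, product 0.04275; [2] prior 0.25, lik 0.093, product 0.02325; [3] prior 0.25, lik 0.107, product 0.02675; [4] prior 0.25, lik 0.341, product 0.08525.
Normalizing constant = 0.17800; the posterior for Machine 4 is its product over the sum, 0.08525/0.17800 = 0.4789.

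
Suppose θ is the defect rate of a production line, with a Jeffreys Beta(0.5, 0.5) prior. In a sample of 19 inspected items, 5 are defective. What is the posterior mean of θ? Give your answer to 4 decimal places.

Posterior mean ≈ 0.2750

Observing 5 successes and 14 failures updates Beta(0.5, 0.5) by adding the success and failure counts to the two shape parameters: α = 0.5+5 = 5.5, β = 0.5+14 = 14.5.
Posterior mean = α/(α+β) = 5.5/20 = 0.2750.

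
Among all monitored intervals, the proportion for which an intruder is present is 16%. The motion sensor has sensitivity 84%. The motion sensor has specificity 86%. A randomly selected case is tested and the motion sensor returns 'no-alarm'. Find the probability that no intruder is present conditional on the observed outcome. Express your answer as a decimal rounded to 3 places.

P(¬H | E) ≈ 0.966

Let H be the event that an intruder is present. P(H) = 0.16, so P(¬H) = 0.84. With E the 'no-alarm' result, P(E|H) = 0.16 and P(E|¬H) = 0.86.
P(E) = 0.16·0.16 + 0.86·0.84 = 0.025600 + 0.72240 = 0.74800.
By Bayes' theorem, P(H|E) = 0.025600 / 0.74800 = 0.034. Hence P(¬H|E) = 1 − 0.034 = 0.966.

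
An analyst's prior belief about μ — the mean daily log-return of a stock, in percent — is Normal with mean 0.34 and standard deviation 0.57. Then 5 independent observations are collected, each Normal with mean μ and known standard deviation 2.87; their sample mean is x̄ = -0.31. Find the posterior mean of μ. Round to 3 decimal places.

Prior precision 1/τ₀² = 1/0.57² = 3.07787; data precision n/σ² = 5/2.87² = 0.607024.
Posterior precision = 3.07787 + 0.607024 = 3.68489.
Posterior mean = (3.07787·0.34 + 0.607024·-0.31) / 3.68489 = 0.233.

Posterior mean ≈ 0.233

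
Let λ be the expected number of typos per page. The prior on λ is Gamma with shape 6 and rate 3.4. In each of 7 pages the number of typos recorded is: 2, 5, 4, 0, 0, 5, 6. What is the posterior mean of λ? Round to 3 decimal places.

Posterior mean ≈ 2.692

Total count ∑xᵢ = 22 over n = 7 pages.
Gamma is conjugate to the Poisson likelihood: posterior is Gamma(shape = 6+22 = 28, rate = 3.4+7 = 10.4).
Posterior mean = shape/rate = 28/10.4 = 2.692.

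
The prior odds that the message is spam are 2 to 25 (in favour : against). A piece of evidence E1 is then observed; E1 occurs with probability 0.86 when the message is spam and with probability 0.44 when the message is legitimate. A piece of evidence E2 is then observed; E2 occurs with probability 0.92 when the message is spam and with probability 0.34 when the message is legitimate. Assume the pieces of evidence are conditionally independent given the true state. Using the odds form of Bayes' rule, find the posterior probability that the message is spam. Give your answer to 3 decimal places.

Posterior probability ≈ 0.297

Prior odds = 2/25 = 0.080000.
Likelihood ratio for E1 = 0.86/0.44 = 1.9545.
Likelihood ratio for E2 = 0.92/0.34 = 2.7059.
Posterior odds = prior odds × LR₁ × LR₂ = 0.42310.
Posterior probability = odds/(1+odds) = 0.42310/1.4231 = 0.297.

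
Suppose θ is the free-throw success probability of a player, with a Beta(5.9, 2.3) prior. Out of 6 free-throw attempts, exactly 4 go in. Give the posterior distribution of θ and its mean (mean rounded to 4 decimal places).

Posterior: Beta(9.9, 4.3); mean ≈ 0.6972

The binomial likelihood is conjugate to the Beta prior: with 4 successes and 2 failures, the posterior is Beta(5.9+4, 2.3+2) = Beta(9.9, 4.3).
E[θ | data] = 9.9/(9.9+4.3) = 0.6972.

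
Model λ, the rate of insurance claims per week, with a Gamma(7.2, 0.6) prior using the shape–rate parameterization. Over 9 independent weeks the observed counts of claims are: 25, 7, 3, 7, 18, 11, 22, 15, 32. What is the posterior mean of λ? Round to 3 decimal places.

The Poisson likelihood adds the total count to the shape and the number of exposure periods to the rate. Here ∑xᵢ = 140 and n = 9, so shape 7.2→147.2 and rate 0.6→9.6.
E[λ | data] = 147.2/9.6 = 15.333.

Posterior mean ≈ 15.333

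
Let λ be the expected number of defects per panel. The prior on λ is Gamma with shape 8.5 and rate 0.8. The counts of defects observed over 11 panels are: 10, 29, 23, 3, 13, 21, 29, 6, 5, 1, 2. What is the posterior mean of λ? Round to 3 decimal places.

Posterior mean ≈ 12.754

The Poisson likelihood adds the total count to the shape and the number of exposure periods to the rate. Here ∑xᵢ = 142 and n = 11, so shape 8.5→150.5 and rate 0.8→11.8.
Posterior mean = shape/rate = 150.5/11.8 = 12.754.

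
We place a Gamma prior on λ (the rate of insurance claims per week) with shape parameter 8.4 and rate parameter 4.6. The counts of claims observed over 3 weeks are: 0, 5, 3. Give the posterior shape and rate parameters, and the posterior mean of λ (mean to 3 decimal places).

Total count ∑xᵢ = 8 over n = 3 weeks.
Gamma is conjugate to the Poisson likelihood: posterior is Gamma(shape = 8.4+8 = 16.4, rate = 4.6+3 = 7.6).
E[λ | data] = 16.4/7.6 = 2.158.

Posterior: Gamma(shape=16.4, rate=7.6); mean ≈ 2.158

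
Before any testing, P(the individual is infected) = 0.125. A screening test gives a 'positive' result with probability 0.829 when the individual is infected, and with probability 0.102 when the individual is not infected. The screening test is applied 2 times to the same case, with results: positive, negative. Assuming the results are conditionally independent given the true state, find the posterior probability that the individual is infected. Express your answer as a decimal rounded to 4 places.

Let H be the event that the individual is infected; start with P(H) = 0.125. P('positive'|H) = 0.829, P('positive'|¬H) = 0.102.
Update on result 1 ('positive'): P(H) ← 0.829·0.1250 / (0.829·0.1250 + 0.102·0.8750) = 0.10362/0.19287 = 0.5373.
Update on result 2 ('negative'): P(H) ← 0.171·0.5373 / (0.171·0.5373 + 0.898·0.4627) = 0.091872/0.50741 = 0.1811.

Posterior P(H) ≈ 0.1811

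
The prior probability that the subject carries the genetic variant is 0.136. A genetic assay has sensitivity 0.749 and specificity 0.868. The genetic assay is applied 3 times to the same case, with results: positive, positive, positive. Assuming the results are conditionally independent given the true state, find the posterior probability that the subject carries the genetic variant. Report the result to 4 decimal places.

Let H be the event that the subject carries the genetic variant; start with P(H) = 0.136. P('positive'|H) = 0.749, P('positive'|¬H) = 0.132.
Update on result 1 ('positive'): P(H) ← 0.749·0.1360 / (0.749·0.1360 + 0.132·0.8640) = 0.10186/0.21591 = 0.4718.
Update on result 2 ('positive'): P(H) ← 0.749·0.4718 / (0.749·0.4718 + 0.132·0.5282) = 0.35337/0.42309 = 0.8352.
Update on result 3 ('positive'): P(H) ← 0.749·0.8352 / (0.749·0.8352 + 0.132·0.1648) = 0.62557/0.64732 = 0.9664.

Posterior P(H) ≈ 0.9664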